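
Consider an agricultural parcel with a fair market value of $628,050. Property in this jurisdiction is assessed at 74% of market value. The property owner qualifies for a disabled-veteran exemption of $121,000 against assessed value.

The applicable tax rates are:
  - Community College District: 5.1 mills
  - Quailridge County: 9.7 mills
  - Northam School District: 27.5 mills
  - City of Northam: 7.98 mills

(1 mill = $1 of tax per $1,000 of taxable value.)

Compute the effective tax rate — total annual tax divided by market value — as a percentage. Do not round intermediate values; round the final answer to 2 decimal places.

Assessed value = $628,050 × 0.74 = $464,757
Taxable value = $464,757 − $121,000 = $343,757
Community College District: $343,757 × 0.0051 = $1,753.1607
Quailridge County: $343,757 × 0.0097 = $3,334.4429
Northam School District: $343,757 × 0.0275 = $9,453.3175
City of Northam: $343,757 × 0.00798 = $2,743.18086
Total tax = $17,284.10196
Effective rate = $17,284.10196 ÷ $628,050 = 2.75% of market value

2.75%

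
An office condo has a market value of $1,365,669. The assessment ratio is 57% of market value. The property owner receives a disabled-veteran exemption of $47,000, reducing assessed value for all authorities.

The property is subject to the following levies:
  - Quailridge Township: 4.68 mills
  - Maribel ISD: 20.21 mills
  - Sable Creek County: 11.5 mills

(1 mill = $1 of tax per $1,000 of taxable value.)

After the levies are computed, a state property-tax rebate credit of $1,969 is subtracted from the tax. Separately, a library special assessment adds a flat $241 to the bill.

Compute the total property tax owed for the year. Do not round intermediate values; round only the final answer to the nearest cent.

Assessed value = $1,365,669 × 0.57 = $778,431.33
Taxable value = $778,431.33 − $47,000 = $731,431.33
Quailridge Township: $731,431.33 × 0.00468 = $3,423.0986244
Maribel ISD: $731,431.33 × 0.02021 = $14,782.2271793
Sable Creek County: $731,431.33 × 0.0115 = $8,411.460295
Levies subtotal = $26,616.7860987
After credit = $26,616.7860987 − $1,969 = $24,647.7860987
Total = $24,647.7860987 + $241 = $24,888.7860987

$24,888.79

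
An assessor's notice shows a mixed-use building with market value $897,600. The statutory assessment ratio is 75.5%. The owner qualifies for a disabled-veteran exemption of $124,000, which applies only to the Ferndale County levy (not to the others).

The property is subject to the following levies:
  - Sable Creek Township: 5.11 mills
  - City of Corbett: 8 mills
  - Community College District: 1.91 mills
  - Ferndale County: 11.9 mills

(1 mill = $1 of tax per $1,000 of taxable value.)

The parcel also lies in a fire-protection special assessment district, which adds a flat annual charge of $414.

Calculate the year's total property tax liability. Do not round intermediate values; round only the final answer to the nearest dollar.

Assessed value = $897,600 × 0.755 = $677,688
Sable Creek Township: $677,688 × 0.00511 = $3,462.98568
City of Corbett: $677,688 × 0.008 = $5,421.504
Community College District: $677,688 × 0.00191 = $1,294.38408
Ferndale County: ($677,688 − $124,000) × 0.0119 = $553,688 × 0.0119 = $6,588.8872
Levies subtotal = $16,767.76096
Total = $16,767.76096 + $414 = $17,181.76096

$17,182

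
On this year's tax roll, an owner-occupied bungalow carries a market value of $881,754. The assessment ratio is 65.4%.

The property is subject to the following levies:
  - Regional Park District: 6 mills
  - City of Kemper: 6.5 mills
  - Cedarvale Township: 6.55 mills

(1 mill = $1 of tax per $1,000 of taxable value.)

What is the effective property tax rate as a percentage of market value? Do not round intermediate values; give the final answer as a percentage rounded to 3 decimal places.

Assessed value = $881,754 × 0.654 = $576,667.116
Regional Park District: $576,667.116 × 0.006 = $3,460.002696
City of Kemper: $576,667.116 × 0.0065 = $3,748.336254
Cedarvale Township: $576,667.116 × 0.00655 = $3,777.1696098
Total tax = $10,985.5085598
Effective rate = $10,985.5085598 ÷ $881,754 = 1.246% of market value

1.246%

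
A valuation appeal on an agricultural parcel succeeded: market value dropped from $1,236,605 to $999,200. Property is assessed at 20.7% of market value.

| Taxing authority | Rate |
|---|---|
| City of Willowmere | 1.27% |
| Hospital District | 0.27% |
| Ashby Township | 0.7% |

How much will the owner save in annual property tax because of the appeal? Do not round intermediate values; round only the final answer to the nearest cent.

Old assessed value = $1,236,605 × 0.207 = $255,977.235
New assessed value = $999,200 × 0.207 = $206,834.4
Combined rate = 0.0127 + 0.0027 + 0.007 = 0.0224
Old tax = $255,977.235 × 0.0224 = $5,733.890064
New tax = $206,834.4 × 0.0224 = $4,633.09056
Reduction = $5,733.890064 − $4,633.09056 = $1,100.799504

$1,100.80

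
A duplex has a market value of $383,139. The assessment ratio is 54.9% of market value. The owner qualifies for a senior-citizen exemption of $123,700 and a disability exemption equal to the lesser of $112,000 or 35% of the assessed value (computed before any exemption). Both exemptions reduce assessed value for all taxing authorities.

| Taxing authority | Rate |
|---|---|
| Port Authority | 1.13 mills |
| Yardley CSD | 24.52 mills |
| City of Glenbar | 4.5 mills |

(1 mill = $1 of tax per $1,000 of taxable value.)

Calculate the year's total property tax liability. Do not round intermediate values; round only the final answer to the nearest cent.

Assessed value = $383,139 × 0.549 = $210,343.311
Disability exemption = min($112,000, 35% × $210,343.311) = min($112,000, $73,620.15885) = $73,620.15885 (percentage binds)
Taxable value = $210,343.311 − $123,700 − $73,620.15885 = $13,023.15215
Port Authority: $13,023.15215 × 0.00113 = $14.7161619295
Yardley CSD: $13,023.15215 × 0.02452 = $319.327690718
City of Glenbar: $13,023.15215 × 0.0045 = $58.604184675
Total = $392.6480373225

$392.65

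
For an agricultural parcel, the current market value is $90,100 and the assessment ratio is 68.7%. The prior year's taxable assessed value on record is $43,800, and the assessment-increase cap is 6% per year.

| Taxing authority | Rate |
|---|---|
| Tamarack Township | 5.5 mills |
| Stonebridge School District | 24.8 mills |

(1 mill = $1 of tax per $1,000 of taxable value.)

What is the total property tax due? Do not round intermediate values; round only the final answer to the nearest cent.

$1,406.77

Uncapped assessed value = $90,100 × 0.687 = $61,898.7
Cap limit = $43,800 × 1.06 = $46,428
Taxable assessed value = min($61,898.7, $46,428) = $46,428 (cap binds)
Tamarack Township: $46,428 × 0.0055 = $255.354
Stonebridge School District: $46,428 × 0.0248 = $1,151.4144
Total = $1,406.7684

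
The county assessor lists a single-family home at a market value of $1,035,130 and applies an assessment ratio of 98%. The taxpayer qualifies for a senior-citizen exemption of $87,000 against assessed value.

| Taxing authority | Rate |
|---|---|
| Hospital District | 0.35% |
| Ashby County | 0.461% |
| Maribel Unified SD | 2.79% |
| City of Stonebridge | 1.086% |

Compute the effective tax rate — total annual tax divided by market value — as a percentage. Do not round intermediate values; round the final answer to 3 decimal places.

4.199%

Assessed value = $1,035,130 × 0.98 = $1,014,427.4
Taxable value = $1,014,427.4 − $87,000 = $927,427.4
Hospital District: $927,427.4 × 0.0035 = $3,245.9959
Ashby County: $927,427.4 × 0.00461 = $4,275.440314
Maribel Unified SD: $927,427.4 × 0.0279 = $25,875.22446
City of Stonebridge: $927,427.4 × 0.01086 = $10,071.861564
Total tax = $43,468.522238
Effective rate = $43,468.522238 ÷ $1,035,130 = 4.199% of market value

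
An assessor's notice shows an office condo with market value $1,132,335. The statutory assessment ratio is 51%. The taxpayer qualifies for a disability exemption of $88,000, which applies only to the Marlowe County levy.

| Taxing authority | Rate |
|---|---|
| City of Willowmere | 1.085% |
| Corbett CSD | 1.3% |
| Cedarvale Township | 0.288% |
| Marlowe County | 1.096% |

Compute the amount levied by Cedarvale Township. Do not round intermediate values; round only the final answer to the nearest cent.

Assessed value = $1,132,335 × 0.51 = $577,490.85
Cedarvale Township taxable value = $577,490.85 (exemption does not apply)
Cedarvale Township levy = $577,490.85 × 0.00288 = $1,663.173648

$1,663.17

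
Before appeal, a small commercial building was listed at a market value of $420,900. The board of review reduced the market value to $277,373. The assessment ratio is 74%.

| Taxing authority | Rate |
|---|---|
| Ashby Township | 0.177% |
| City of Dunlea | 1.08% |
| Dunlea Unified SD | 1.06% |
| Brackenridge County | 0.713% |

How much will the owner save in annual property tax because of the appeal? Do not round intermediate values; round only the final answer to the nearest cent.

$3,218.16

Old assessed value = $420,900 × 0.74 = $311,466
New assessed value = $277,373 × 0.74 = $205,256.02
Combined rate = 0.00177 + 0.0108 + 0.0106 + 0.00713 = 0.0303
Old tax = $311,466 × 0.0303 = $9,437.4198
New tax = $205,256.02 × 0.0303 = $6,219.257406
Reduction = $9,437.4198 − $6,219.257406 = $3,218.162394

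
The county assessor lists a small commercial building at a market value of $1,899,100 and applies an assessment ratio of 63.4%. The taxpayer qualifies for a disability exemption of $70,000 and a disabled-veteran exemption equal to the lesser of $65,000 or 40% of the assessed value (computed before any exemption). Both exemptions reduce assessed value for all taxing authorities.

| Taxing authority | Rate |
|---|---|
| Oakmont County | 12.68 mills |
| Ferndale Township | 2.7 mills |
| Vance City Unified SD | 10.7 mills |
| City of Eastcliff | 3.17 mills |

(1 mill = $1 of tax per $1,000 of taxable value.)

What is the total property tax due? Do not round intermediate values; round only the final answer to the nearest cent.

$31,269.11

Assessed value = $1,899,100 × 0.634 = $1,204,029.4
Disabled-veteran exemption = min($65,000, 40% × $1,204,029.4) = min($65,000, $481,611.76) = $65,000 (dollar cap binds)
Taxable value = $1,204,029.4 − $70,000 − $65,000 = $1,069,029.4
Oakmont County: $1,069,029.4 × 0.01268 = $13,555.292792
Ferndale Township: $1,069,029.4 × 0.0027 = $2,886.37938
Vance City Unified SD: $1,069,029.4 × 0.0107 = $11,438.61458
City of Eastcliff: $1,069,029.4 × 0.00317 = $3,388.823198
Total = $31,269.10995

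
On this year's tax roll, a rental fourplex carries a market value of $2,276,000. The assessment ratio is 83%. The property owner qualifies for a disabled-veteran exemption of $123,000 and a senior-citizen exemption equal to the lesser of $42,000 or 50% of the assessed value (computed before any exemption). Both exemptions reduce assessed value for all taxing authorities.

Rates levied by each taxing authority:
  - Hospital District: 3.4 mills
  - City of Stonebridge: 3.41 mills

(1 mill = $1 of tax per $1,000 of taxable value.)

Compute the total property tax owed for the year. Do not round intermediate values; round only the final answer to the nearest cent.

Assessed value = $2,276,000 × 0.83 = $1,889,080
Senior-citizen exemption = min($42,000, 50% × $1,889,080) = min($42,000, $944,540) = $42,000 (dollar cap binds)
Taxable value = $1,889,080 − $123,000 − $42,000 = $1,724,080
Hospital District: $1,724,080 × 0.0034 = $5,861.872
City of Stonebridge: $1,724,080 × 0.00341 = $5,879.1128
Total = $11,740.9848

$11,740.98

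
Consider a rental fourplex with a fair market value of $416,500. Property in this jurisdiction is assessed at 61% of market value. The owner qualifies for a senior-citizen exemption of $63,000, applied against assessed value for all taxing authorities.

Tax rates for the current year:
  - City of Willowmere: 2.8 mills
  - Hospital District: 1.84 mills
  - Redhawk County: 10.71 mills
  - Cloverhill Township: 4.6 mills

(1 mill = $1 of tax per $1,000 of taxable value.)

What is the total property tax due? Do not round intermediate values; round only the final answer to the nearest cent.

Assessed value = $416,500 × 0.61 = $254,065
Taxable value = $254,065 − $63,000 = $191,065
City of Willowmere: $191,065 × 0.0028 = $534.982
Hospital District: $191,065 × 0.00184 = $351.5596
Redhawk County: $191,065 × 0.01071 = $2,046.30615
Cloverhill Township: $191,065 × 0.0046 = $878.899
Total = $534.982 + $351.5596 + $2,046.30615 + $878.899 = $3,811.74675

$3,811.75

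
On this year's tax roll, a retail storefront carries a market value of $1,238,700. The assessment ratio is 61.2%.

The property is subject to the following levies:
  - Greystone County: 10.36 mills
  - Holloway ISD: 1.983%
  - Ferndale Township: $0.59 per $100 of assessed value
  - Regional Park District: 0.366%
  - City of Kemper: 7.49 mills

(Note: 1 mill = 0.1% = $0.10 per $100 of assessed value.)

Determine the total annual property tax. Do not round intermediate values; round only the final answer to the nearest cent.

$35,811.91

Assessed value = $1,238,700 × 0.612 = $758,084.4
Greystone County: $758,084.4 × 0.01036 = $7,853.754384
Holloway ISD: $758,084.4 × 0.01983 = $15,032.813652
Ferndale Township: $758,084.4 × 0.0059 = $4,472.69796
Regional Park District: $758,084.4 × 0.00366 = $2,774.588904
City of Kemper: $758,084.4 × 0.00749 = $5,678.052156
Total = $35,811.907056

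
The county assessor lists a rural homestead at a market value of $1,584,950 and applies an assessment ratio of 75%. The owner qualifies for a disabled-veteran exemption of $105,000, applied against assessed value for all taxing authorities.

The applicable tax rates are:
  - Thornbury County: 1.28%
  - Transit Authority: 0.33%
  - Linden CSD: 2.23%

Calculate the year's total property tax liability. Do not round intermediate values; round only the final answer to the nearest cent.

Assessed value = $1,584,950 × 0.75 = $1,188,712.5
Taxable value = $1,188,712.5 − $105,000 = $1,083,712.5
Thornbury County: $1,083,712.5 × 0.0128 = $13,871.52
Transit Authority: $1,083,712.5 × 0.0033 = $3,576.25125
Linden CSD: $1,083,712.5 × 0.0223 = $24,166.78875
Total = $13,871.52 + $3,576.25125 + $24,166.78875 = $41,614.56

$41,614.56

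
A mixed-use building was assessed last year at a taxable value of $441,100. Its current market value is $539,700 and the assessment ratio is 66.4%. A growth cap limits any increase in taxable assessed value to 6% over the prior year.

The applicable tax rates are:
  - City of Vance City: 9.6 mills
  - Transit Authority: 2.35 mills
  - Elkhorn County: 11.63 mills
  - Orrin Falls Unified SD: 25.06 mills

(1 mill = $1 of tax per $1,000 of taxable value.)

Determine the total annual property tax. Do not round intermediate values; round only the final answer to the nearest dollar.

$17,431

Uncapped assessed value = $539,700 × 0.664 = $358,360.8
Cap limit = $441,100 × 1.06 = $467,566
Taxable assessed value = min($358,360.8, $467,566) = $358,360.8 (cap does not bind)
City of Vance City: $358,360.8 × 0.0096 = $3,440.26368
Transit Authority: $358,360.8 × 0.00235 = $842.14788
Elkhorn County: $358,360.8 × 0.01163 = $4,167.736104
Orrin Falls Unified SD: $358,360.8 × 0.02506 = $8,980.521648
Total = $17,430.669312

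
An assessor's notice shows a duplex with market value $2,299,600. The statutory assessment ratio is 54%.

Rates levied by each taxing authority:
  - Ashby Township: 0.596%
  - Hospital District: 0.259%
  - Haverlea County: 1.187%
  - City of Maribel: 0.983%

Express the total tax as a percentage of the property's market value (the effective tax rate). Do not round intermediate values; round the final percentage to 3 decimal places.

Assessed value = $2,299,600 × 0.54 = $1,241,784
Ashby Township: $1,241,784 × 0.00596 = $7,401.03264
Hospital District: $1,241,784 × 0.00259 = $3,216.22056
Haverlea County: $1,241,784 × 0.01187 = $14,739.97608
City of Maribel: $1,241,784 × 0.00983 = $12,206.73672
Total tax = $37,563.966
Effective rate = $37,563.966 ÷ $2,299,600 = 1.634% of market value

1.634%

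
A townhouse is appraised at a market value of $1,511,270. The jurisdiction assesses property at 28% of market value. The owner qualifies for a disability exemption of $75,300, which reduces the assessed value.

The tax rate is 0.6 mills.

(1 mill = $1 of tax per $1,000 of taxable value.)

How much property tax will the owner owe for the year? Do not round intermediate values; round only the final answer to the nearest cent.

Assessed value = $1,511,270 × 0.28 = $423,155.6
Taxable value = $423,155.6 − $75,300 = $347,855.6
Tax = $347,855.6 × 0.0006 = $208.71336

$208.71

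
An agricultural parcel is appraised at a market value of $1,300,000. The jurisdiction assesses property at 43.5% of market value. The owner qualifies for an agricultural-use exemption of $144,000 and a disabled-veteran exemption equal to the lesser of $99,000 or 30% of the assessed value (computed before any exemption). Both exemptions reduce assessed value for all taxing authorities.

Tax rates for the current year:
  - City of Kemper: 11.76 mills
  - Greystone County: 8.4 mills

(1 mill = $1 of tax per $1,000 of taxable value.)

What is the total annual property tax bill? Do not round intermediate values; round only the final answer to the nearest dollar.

$6,502

Assessed value = $1,300,000 × 0.435 = $565,500
Disabled-veteran exemption = min($99,000, 30% × $565,500) = min($99,000, $169,650) = $99,000 (dollar cap binds)
Taxable value = $565,500 − $144,000 − $99,000 = $322,500
City of Kemper: $322,500 × 0.01176 = $3,792.6
Greystone County: $322,500 × 0.0084 = $2,709
Total = $6,501.6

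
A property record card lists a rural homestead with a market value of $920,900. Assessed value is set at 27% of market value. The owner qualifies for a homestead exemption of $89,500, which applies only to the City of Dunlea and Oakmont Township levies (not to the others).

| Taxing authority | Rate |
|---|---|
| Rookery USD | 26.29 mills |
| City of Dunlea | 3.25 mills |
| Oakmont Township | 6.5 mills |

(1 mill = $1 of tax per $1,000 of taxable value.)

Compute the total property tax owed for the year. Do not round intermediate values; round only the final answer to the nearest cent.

$8,088.47

Assessed value = $920,900 × 0.27 = $248,643
Rookery USD: $248,643 × 0.02629 = $6,536.82447
City of Dunlea: ($248,643 − $89,500) × 0.00325 = $159,143 × 0.00325 = $517.21475
Oakmont Township: ($248,643 − $89,500) × 0.0065 = $159,143 × 0.0065 = $1,034.4295
Total = $8,088.46872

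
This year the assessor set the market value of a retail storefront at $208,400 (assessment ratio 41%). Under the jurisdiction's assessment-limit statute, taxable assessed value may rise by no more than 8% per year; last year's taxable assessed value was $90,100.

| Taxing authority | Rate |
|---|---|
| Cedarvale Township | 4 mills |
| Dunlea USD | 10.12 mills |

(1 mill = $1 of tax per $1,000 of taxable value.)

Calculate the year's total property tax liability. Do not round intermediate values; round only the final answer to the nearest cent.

Uncapped assessed value = $208,400 × 0.41 = $85,444
Cap limit = $90,100 × 1.08 = $97,308
Taxable assessed value = min($85,444, $97,308) = $85,444 (cap does not bind)
Cedarvale Township: $85,444 × 0.004 = $341.776
Dunlea USD: $85,444 × 0.01012 = $864.69328
Total = $1,206.46928

$1,206.47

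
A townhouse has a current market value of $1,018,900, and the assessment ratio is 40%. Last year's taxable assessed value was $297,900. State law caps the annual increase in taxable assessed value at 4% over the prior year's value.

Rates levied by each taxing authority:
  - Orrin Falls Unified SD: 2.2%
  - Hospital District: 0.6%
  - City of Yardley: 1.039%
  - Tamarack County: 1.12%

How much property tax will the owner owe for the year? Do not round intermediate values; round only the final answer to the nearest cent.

$15,363.78

Uncapped assessed value = $1,018,900 × 0.4 = $407,560
Cap limit = $297,900 × 1.04 = $309,816
Taxable assessed value = min($407,560, $309,816) = $309,816 (cap binds)
Orrin Falls Unified SD: $309,816 × 0.022 = $6,815.952
Hospital District: $309,816 × 0.006 = $1,858.896
City of Yardley: $309,816 × 0.01039 = $3,218.98824
Tamarack County: $309,816 × 0.0112 = $3,469.9392
Total = $15,363.77544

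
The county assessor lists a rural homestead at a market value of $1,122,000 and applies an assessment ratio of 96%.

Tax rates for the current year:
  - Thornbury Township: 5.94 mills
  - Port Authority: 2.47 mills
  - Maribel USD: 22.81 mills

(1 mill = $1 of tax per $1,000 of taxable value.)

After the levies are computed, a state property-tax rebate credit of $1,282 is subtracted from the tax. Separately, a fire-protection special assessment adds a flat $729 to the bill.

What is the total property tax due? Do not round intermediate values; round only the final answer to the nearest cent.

$33,074.69

Assessed value = $1,122,000 × 0.96 = $1,077,120
Thornbury Township: $1,077,120 × 0.00594 = $6,398.0928
Port Authority: $1,077,120 × 0.00247 = $2,660.4864
Maribel USD: $1,077,120 × 0.02281 = $24,569.1072
Levies subtotal = $33,627.6864
After credit = $33,627.6864 − $1,282 = $32,345.6864
Total = $32,345.6864 + $729 = $33,074.6864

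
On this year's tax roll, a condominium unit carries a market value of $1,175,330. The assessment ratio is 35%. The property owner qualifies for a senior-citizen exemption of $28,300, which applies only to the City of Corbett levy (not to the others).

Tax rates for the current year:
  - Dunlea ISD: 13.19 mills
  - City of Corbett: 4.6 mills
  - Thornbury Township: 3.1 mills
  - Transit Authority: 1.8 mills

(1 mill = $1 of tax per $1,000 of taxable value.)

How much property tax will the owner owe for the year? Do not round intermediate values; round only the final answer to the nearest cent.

$9,203.70

Assessed value = $1,175,330 × 0.35 = $411,365.5
Dunlea ISD: $411,365.5 × 0.01319 = $5,425.910945
City of Corbett: ($411,365.5 − $28,300) × 0.0046 = $383,065.5 × 0.0046 = $1,762.1013
Thornbury Township: $411,365.5 × 0.0031 = $1,275.23305
Transit Authority: $411,365.5 × 0.0018 = $740.4579
Total = $9,203.703195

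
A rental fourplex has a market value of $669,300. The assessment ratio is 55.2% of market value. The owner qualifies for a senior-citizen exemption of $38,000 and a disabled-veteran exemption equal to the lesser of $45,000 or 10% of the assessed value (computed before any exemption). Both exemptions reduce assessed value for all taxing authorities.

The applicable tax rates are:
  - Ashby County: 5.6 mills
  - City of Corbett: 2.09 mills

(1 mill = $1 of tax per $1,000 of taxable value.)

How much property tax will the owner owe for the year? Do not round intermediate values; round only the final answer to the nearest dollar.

$2,265

Assessed value = $669,300 × 0.552 = $369,453.6
Disabled-veteran exemption = min($45,000, 10% × $369,453.6) = min($45,000, $36,945.36) = $36,945.36 (percentage binds)
Taxable value = $369,453.6 − $38,000 − $36,945.36 = $294,508.24
Ashby County: $294,508.24 × 0.0056 = $1,649.246144
City of Corbett: $294,508.24 × 0.00209 = $615.5222216
Total = $2,264.7683656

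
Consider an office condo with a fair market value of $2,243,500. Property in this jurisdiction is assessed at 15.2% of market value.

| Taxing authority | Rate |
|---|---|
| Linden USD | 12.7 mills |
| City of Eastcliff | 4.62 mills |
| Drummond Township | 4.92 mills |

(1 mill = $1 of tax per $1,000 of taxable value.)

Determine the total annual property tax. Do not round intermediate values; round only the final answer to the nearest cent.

Assessed value = $2,243,500 × 0.152 = $341,012
Linden USD: $341,012 × 0.0127 = $4,330.8524
City of Eastcliff: $341,012 × 0.00462 = $1,575.47544
Drummond Township: $341,012 × 0.00492 = $1,677.77904
Total = $4,330.8524 + $1,575.47544 + $1,677.77904 = $7,584.10688

$7,584.11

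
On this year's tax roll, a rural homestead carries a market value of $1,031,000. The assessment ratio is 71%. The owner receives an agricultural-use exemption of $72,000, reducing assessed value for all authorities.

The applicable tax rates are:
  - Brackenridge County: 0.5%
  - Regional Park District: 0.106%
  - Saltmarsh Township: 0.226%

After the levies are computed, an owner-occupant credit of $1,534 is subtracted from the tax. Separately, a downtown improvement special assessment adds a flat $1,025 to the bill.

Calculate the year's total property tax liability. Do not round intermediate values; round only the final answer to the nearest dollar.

Assessed value = $1,031,000 × 0.71 = $732,010
Taxable value = $732,010 − $72,000 = $660,010
Brackenridge County: $660,010 × 0.005 = $3,300.05
Regional Park District: $660,010 × 0.00106 = $699.6106
Saltmarsh Township: $660,010 × 0.00226 = $1,491.6226
Levies subtotal = $5,491.2832
After credit = $5,491.2832 − $1,534 = $3,957.2832
Total = $3,957.2832 + $1,025 = $4,982.2832

$4,982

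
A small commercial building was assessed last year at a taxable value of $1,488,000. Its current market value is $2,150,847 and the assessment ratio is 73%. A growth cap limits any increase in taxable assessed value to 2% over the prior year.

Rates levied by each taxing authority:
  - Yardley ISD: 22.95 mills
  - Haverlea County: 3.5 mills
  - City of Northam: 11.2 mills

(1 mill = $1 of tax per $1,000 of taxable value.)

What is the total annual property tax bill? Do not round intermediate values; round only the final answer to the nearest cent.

Uncapped assessed value = $2,150,847 × 0.73 = $1,570,118.31
Cap limit = $1,488,000 × 1.02 = $1,517,760
Taxable assessed value = min($1,570,118.31, $1,517,760) = $1,517,760 (cap binds)
Yardley ISD: $1,517,760 × 0.02295 = $34,832.592
Haverlea County: $1,517,760 × 0.0035 = $5,312.16
City of Northam: $1,517,760 × 0.0112 = $16,998.912
Total = $57,143.664

$57,143.66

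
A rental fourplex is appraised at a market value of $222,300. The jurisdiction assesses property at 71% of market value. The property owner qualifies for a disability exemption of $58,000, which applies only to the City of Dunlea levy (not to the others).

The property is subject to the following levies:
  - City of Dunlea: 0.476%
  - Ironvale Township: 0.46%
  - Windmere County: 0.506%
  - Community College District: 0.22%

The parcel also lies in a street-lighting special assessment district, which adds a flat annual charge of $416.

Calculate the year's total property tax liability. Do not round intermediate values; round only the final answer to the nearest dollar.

Assessed value = $222,300 × 0.71 = $157,833
City of Dunlea: ($157,833 − $58,000) × 0.00476 = $99,833 × 0.00476 = $475.20508
Ironvale Township: $157,833 × 0.0046 = $726.0318
Windmere County: $157,833 × 0.00506 = $798.63498
Community College District: $157,833 × 0.0022 = $347.2326
Levies subtotal = $2,347.10446
Total = $2,347.10446 + $416 = $2,763.10446

$2,763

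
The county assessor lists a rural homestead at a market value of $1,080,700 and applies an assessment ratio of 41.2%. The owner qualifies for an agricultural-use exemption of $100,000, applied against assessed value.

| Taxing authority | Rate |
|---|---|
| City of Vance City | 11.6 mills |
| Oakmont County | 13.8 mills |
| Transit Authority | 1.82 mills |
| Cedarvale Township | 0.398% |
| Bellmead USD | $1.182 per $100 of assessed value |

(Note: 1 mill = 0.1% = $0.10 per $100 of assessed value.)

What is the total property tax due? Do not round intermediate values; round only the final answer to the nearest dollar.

$14,853

Assessed value = $1,080,700 × 0.412 = $445,248.4
Taxable value = $445,248.4 − $100,000 = $345,248.4
City of Vance City: $345,248.4 × 0.0116 = $4,004.88144
Oakmont County: $345,248.4 × 0.0138 = $4,764.42792
Transit Authority: $345,248.4 × 0.00182 = $628.352088
Cedarvale Township: $345,248.4 × 0.00398 = $1,374.088632
Bellmead USD: $345,248.4 × 0.01182 = $4,080.836088
Total = $14,852.586168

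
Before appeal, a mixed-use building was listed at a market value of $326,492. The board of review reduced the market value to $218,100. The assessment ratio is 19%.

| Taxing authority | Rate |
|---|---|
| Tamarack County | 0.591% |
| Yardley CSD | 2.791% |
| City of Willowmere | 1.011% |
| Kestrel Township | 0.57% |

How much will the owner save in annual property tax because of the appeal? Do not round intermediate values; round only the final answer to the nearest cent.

Old assessed value = $326,492 × 0.19 = $62,033.48
New assessed value = $218,100 × 0.19 = $41,439
Combined rate = 0.00591 + 0.02791 + 0.01011 + 0.0057 = 0.04963
Old tax = $62,033.48 × 0.04963 = $3,078.7216124
New tax = $41,439 × 0.04963 = $2,056.61757
Reduction = $3,078.7216124 − $2,056.61757 = $1,022.1040424

$1,022.10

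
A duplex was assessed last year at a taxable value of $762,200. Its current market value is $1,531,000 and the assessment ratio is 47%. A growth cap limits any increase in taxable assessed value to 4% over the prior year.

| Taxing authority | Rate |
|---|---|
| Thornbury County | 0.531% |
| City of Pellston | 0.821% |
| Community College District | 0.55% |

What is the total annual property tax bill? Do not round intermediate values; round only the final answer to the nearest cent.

$13,686.22

Uncapped assessed value = $1,531,000 × 0.47 = $719,570
Cap limit = $762,200 × 1.04 = $792,688
Taxable assessed value = min($719,570, $792,688) = $719,570 (cap does not bind)
Thornbury County: $719,570 × 0.00531 = $3,820.9167
City of Pellston: $719,570 × 0.00821 = $5,907.6697
Community College District: $719,570 × 0.0055 = $3,957.635
Total = $13,686.2214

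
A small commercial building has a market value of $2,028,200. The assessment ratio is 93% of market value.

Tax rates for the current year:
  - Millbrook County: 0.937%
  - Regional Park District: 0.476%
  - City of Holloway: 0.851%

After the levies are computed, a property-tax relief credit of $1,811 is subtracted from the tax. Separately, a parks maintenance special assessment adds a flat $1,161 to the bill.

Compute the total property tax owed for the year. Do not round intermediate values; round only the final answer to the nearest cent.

$42,054.16

Assessed value = $2,028,200 × 0.93 = $1,886,226
Millbrook County: $1,886,226 × 0.00937 = $17,673.93762
Regional Park District: $1,886,226 × 0.00476 = $8,978.43576
City of Holloway: $1,886,226 × 0.00851 = $16,051.78326
Levies subtotal = $42,704.15664
After credit = $42,704.15664 − $1,811 = $40,893.15664
Total = $40,893.15664 + $1,161 = $42,054.15664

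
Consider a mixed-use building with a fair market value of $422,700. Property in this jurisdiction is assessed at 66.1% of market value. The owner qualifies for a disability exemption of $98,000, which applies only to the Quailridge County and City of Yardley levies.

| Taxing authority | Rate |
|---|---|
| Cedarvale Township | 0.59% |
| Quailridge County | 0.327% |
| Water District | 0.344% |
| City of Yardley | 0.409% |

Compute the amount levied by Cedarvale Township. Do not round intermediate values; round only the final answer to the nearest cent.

Assessed value = $422,700 × 0.661 = $279,404.7
Cedarvale Township taxable value = $279,404.7 (exemption does not apply)
Cedarvale Township levy = $279,404.7 × 0.0059 = $1,648.48773

$1,648.49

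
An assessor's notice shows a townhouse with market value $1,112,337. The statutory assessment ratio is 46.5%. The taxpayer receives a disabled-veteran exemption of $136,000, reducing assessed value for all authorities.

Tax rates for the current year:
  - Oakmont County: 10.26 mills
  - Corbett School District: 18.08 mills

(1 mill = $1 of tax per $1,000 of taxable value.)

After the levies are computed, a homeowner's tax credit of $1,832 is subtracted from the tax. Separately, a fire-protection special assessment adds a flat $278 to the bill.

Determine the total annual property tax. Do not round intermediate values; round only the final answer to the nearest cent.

$9,250.25

Assessed value = $1,112,337 × 0.465 = $517,236.705
Taxable value = $517,236.705 − $136,000 = $381,236.705
Oakmont County: $381,236.705 × 0.01026 = $3,911.4885933
Corbett School District: $381,236.705 × 0.01808 = $6,892.7596264
Levies subtotal = $10,804.2482197
After credit = $10,804.2482197 − $1,832 = $8,972.2482197
Total = $8,972.2482197 + $278 = $9,250.2482197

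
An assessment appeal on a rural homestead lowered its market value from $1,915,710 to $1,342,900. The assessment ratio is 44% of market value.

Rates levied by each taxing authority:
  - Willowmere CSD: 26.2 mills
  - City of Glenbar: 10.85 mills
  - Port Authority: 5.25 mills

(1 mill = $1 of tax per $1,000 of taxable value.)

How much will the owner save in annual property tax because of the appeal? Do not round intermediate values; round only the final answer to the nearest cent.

$10,661.14

Old assessed value = $1,915,710 × 0.44 = $842,912.4
New assessed value = $1,342,900 × 0.44 = $590,876
Combined rate = 0.0262 + 0.01085 + 0.00525 = 0.0423
Old tax = $842,912.4 × 0.0423 = $35,655.19452
New tax = $590,876 × 0.0423 = $24,994.0548
Reduction = $35,655.19452 − $24,994.0548 = $10,661.13972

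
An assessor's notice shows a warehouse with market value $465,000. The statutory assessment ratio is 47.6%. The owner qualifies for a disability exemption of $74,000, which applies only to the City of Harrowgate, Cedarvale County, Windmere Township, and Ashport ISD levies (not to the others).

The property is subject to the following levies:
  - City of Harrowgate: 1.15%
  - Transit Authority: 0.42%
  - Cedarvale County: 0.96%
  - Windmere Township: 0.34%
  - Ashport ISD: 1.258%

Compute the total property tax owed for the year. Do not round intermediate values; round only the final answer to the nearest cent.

Assessed value = $465,000 × 0.476 = $221,340
City of Harrowgate: ($221,340 − $74,000) × 0.0115 = $147,340 × 0.0115 = $1,694.41
Transit Authority: $221,340 × 0.0042 = $929.628
Cedarvale County: ($221,340 − $74,000) × 0.0096 = $147,340 × 0.0096 = $1,414.464
Windmere Township: ($221,340 − $74,000) × 0.0034 = $147,340 × 0.0034 = $500.956
Ashport ISD: ($221,340 − $74,000) × 0.01258 = $147,340 × 0.01258 = $1,853.5372
Total = $6,392.9952

$6,393.00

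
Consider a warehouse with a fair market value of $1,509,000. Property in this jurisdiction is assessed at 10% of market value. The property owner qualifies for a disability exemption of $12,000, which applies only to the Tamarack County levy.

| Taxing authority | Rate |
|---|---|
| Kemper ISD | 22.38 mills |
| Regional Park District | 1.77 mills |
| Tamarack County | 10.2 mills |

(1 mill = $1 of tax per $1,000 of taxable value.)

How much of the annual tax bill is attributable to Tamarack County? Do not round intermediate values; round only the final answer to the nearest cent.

Assessed value = $1,509,000 × 0.1 = $150,900
Tamarack County taxable value = $150,900 − $12,000 = $138,900
Tamarack County levy = $138,900 × 0.0102 = $1,416.78

$1,416.78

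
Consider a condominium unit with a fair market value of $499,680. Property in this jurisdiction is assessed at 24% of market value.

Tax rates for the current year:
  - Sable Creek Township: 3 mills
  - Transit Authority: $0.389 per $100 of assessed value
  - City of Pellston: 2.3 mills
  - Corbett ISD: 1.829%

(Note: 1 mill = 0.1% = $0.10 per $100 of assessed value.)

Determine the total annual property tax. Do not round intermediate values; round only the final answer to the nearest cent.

$3,295.49

Assessed value = $499,680 × 0.24 = $119,923.2
Sable Creek Township: $119,923.2 × 0.003 = $359.7696
Transit Authority: $119,923.2 × 0.00389 = $466.501248
City of Pellston: $119,923.2 × 0.0023 = $275.82336
Corbett ISD: $119,923.2 × 0.01829 = $2,193.395328
Total = $3,295.489536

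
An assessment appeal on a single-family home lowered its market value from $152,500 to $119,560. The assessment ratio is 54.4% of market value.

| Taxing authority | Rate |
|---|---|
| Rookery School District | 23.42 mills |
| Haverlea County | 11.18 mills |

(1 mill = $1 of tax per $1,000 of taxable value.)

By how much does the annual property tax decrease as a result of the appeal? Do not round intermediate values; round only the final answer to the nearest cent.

$620.01

Old assessed value = $152,500 × 0.544 = $82,960
New assessed value = $119,560 × 0.544 = $65,040.64
Combined rate = 0.02342 + 0.01118 = 0.0346
Old tax = $82,960 × 0.0346 = $2,870.416
New tax = $65,040.64 × 0.0346 = $2,250.406144
Reduction = $2,870.416 − $2,250.406144 = $620.009856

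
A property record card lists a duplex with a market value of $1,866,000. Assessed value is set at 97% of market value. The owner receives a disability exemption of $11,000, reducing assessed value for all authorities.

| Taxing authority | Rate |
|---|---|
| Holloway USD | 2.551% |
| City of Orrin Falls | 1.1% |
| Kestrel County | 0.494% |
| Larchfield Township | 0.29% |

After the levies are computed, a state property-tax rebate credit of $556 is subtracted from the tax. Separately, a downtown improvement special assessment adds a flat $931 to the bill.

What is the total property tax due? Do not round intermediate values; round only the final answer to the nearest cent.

$80,161.54

Assessed value = $1,866,000 × 0.97 = $1,810,020
Taxable value = $1,810,020 − $11,000 = $1,799,020
Holloway USD: $1,799,020 × 0.02551 = $45,893.0002
City of Orrin Falls: $1,799,020 × 0.011 = $19,789.22
Kestrel County: $1,799,020 × 0.00494 = $8,887.1588
Larchfield Township: $1,799,020 × 0.0029 = $5,217.158
Levies subtotal = $79,786.537
After credit = $79,786.537 − $556 = $79,230.537
Total = $79,230.537 + $931 = $80,161.537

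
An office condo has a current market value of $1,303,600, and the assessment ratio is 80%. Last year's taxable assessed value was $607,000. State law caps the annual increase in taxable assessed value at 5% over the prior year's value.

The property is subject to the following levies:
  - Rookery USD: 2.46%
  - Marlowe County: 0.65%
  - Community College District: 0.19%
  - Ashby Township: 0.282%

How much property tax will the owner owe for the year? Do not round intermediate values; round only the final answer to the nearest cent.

Uncapped assessed value = $1,303,600 × 0.8 = $1,042,880
Cap limit = $607,000 × 1.05 = $637,350
Taxable assessed value = min($1,042,880, $637,350) = $637,350 (cap binds)
Rookery USD: $637,350 × 0.0246 = $15,678.81
Marlowe County: $637,350 × 0.0065 = $4,142.775
Community College District: $637,350 × 0.0019 = $1,210.965
Ashby Township: $637,350 × 0.00282 = $1,797.327
Total = $22,829.877

$22,829.88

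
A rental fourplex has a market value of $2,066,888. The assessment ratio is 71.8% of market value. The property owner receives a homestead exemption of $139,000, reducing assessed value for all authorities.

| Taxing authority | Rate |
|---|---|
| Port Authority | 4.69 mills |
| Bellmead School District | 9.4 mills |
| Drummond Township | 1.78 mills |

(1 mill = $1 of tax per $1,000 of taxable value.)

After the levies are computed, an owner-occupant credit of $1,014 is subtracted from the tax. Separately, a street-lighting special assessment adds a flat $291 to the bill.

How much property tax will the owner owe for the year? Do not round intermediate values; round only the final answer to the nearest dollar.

Assessed value = $2,066,888 × 0.718 = $1,484,025.584
Taxable value = $1,484,025.584 − $139,000 = $1,345,025.584
Port Authority: $1,345,025.584 × 0.00469 = $6,308.16998896
Bellmead School District: $1,345,025.584 × 0.0094 = $12,643.2404896
Drummond Township: $1,345,025.584 × 0.00178 = $2,394.14553952
Levies subtotal = $21,345.55601808
After credit = $21,345.55601808 − $1,014 = $20,331.55601808
Total = $20,331.55601808 + $291 = $20,622.55601808

$20,623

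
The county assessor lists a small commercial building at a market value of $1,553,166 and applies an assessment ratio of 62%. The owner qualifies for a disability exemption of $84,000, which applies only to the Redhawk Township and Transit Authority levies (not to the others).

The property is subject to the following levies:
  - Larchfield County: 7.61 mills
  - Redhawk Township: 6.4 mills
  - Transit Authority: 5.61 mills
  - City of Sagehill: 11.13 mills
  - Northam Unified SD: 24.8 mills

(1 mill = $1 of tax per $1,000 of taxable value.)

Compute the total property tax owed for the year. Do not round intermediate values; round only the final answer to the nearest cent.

Assessed value = $1,553,166 × 0.62 = $962,962.92
Larchfield County: $962,962.92 × 0.00761 = $7,328.1478212
Redhawk Township: ($962,962.92 − $84,000) × 0.0064 = $878,962.92 × 0.0064 = $5,625.362688
Transit Authority: ($962,962.92 − $84,000) × 0.00561 = $878,962.92 × 0.00561 = $4,930.9819812
City of Sagehill: $962,962.92 × 0.01113 = $10,717.7772996
Northam Unified SD: $962,962.92 × 0.0248 = $23,881.480416
Total = $52,483.750206

$52,483.75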